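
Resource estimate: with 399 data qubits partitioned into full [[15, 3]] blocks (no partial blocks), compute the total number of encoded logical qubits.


Each code block uses 15 physical qubits for 3 logical qubit(s).
Number of complete blocks = floor(399 / 15) = 26
Logical qubits = 26 * 3
= 78

78


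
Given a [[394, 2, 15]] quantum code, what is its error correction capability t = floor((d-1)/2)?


Code parameters: [[394, 2, 15]], distance d = 15.
Number of correctable errors = floor((d-1)/2)
= floor((15 - 1)/2)
= floor(14/2)
= 7

7


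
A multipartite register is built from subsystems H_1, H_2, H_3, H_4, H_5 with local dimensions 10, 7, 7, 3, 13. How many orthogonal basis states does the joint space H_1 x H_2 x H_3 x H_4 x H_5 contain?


dim(H_1 x H_2 x H_3 x H_4 x H_5) = 10 * 7 * 7 * 3 * 13
= 70 * 7 * 3 * 13
= 490 * 3 * 13
= 1470 * 13
= 19110

19110


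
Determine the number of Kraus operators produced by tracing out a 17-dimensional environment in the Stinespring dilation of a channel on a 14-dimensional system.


Tracing out the environment in an orthonormal basis {|i>_E} gives Kraus operators K_i = <i|_E U |0>_E.
Number of Kraus operators = dim(H_env) = d_env
= 17

17


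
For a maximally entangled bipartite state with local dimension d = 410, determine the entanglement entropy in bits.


For a maximally entangled state in d x d:
S = log2(d) = log2(410)
= 8.6795

8.6795


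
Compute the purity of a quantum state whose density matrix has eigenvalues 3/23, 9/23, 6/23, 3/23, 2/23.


tr(rho^2) = sum of eigenvalues squared
= (3/23)^2 + (9/23)^2 + (6/23)^2 + (3/23)^2 + (2/23)^2
= (9 + 81 + 36 + 9 + 4) / 529
= 139/529
= 0.2628

0.2628


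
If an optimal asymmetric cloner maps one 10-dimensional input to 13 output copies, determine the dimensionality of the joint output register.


Output space = H^(tensor 13) where dim(H) = 10
dim = 10^13
= 100 (after 2 factors)
= 1000 (after 3 factors)
= 10000 (after 4 factors)
= 100000 (after 5 factors)
= 1000000 (after 6 factors)
= 10000000 (after 7 factors)
= 100000000 (after 8 factors)
= 1000000000 (after 9 factors)
= 10000000000 (after 10 factors)
= 100000000000 (after 11 factors)
= 1000000000000 (after 12 factors)
= 10000000000000 (after 13 factors)
= 10000000000000

10000000000000


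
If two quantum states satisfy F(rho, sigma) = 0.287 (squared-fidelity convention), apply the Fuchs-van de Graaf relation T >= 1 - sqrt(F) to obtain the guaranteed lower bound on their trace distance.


Fuchs-van de Graaf (squared-fidelity convention): 1 - sqrt(F) <= T <= sqrt(1 - F).
Lower bound: T >= 1 - sqrt(F)
sqrt(F) = sqrt(0.287) = 0.5357
T >= 1 - 0.5357
T >= 0.4643

0.4643


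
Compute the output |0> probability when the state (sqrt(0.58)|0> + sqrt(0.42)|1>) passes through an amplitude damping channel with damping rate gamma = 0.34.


For amplitude damping with parameter gamma on state sqrt(a)|0> + sqrt(b)|1>:
alpha^2 = 0.58, beta^2 = 0.42
P(|0>) = alpha^2 + gamma * beta^2
= 0.58 + 0.34 * 0.42
= 0.58 + 0.1428
= 0.7228

0.7228


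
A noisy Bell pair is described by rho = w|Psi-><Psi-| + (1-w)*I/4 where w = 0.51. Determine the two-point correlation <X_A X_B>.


|Psi-> = (|01> - |10>)/sqrt(2)
For the pure Bell state, <X_A X_B> = -1 (Bell-state Pauli correlator).
The maximally-mixed part I/4 has tr(I/4 * P tensor P) = 0 for any traceless Pauli P.
So <X_A X_B>_rho = w * (-1) + (1 - w) * 0
= 0.51 * (-1)
= -0.5100

-0.5100


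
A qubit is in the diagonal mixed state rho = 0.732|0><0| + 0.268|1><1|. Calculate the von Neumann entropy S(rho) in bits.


S = -p*log2(p) - (1-p)*log2(1-p)
p = 0.7320, 1-p = 0.2680
= -0.7320 * log2(0.7320) - 0.2680 * log2(0.2680)
= -(-0.3295) - (-0.5091)
= 0.8386

0.8386


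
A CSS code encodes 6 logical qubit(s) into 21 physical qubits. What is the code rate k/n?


Code rate R = k/n
= 6/21
= 0.2857

0.2857


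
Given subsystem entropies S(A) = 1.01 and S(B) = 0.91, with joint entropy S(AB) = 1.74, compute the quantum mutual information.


I(A:B) = S(A) + S(B) - S(AB)
= 1.01 + 0.91 - 1.74
= 0.1800

0.1800


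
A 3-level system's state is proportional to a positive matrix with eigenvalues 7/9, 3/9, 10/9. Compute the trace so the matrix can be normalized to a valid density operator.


tr(M) = sum of eigenvalues
= 7/9 + 3/9 + 10/9
= 20/9
= 2.2222

2.2222


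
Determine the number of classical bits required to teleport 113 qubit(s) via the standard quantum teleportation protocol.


Quantum teleportation requires 2 classical bits per qubit teleported.
113 qubit(s) -> 2 * 113 = 226 classical bits

226


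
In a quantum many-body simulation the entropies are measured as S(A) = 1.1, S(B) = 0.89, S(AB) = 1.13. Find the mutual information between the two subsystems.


I(A:B) = S(A) + S(B) - S(AB)
= 1.1 + 0.89 - 1.13
= 0.8600

0.8600


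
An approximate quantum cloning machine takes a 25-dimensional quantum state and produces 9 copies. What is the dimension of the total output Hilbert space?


Output space = H^(tensor 9) where dim(H) = 25
dim = 25^9
= 625 (after 2 factors)
= 15625 (after 3 factors)
= 390625 (after 4 factors)
= 9765625 (after 5 factors)
= 244140625 (after 6 factors)
= 6103515625 (after 7 factors)
= 152587890625 (after 8 factors)
= 3814697265625 (after 9 factors)
= 3814697265625

3814697265625


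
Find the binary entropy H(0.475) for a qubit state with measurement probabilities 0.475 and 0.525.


S = -p*log2(p) - (1-p)*log2(1-p)
p = 0.4750, 1-p = 0.5250
= -0.4750 * log2(0.4750) - 0.5250 * log2(0.5250)
= -(-0.5102) - (-0.4880)
= 0.9982

0.9982


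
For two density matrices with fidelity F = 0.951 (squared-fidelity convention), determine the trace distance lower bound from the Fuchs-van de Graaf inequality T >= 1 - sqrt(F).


Fuchs-van de Graaf (squared-fidelity convention): 1 - sqrt(F) <= T <= sqrt(1 - F).
Lower bound: T >= 1 - sqrt(F)
sqrt(F) = sqrt(0.951) = 0.9752
T >= 1 - 0.9752
T >= 0.0248

0.0248


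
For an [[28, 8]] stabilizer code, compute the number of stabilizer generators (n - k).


For an [[n,k]] stabilizer code:
Number of stabilizer generators = n - k
= 28 - 8
= 20

20


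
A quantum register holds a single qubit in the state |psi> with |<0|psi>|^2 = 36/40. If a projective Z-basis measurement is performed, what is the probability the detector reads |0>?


|alpha|^2 = 36/40 = 0.9000
|beta|^2 = 1 - 36/40 = 4/40 = 0.1000
P(|0>) = |alpha|^2 = 0.9000

0.9000


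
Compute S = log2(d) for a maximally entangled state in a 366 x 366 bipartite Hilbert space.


For a maximally entangled state in d x d:
S = log2(d) = log2(366)
= 8.5157

8.5157


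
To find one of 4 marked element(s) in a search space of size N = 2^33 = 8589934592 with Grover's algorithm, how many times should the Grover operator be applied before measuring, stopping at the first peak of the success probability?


After j Grover iterations the success probability is P(j) = sin^2((2j+1)*theta), where sin(theta) = sqrt(k/N).
N = 2^33 = 8589934592, k = 4
sin(theta) = sqrt(k/N) = 2.157918644e-05
theta = arcsin(sqrt(k/N)) = 2.157918644e-05 rad
P(j) reaches its first maximum when (2j+1)*theta is as close as possible to pi/2, i.e. j = round(pi/(4*theta) - 1/2).
pi/(4*theta) - 1/2 = 36395.5970
(For comparison, the common estimate pi/4 * sqrt(N/k) = 36396.0970; the exact maximiser is used here.)
Optimal iterations = 36396

36396


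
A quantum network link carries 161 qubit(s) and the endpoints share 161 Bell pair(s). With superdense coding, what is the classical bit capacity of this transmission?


Superdense coding allows 2 classical bits per shared entangled pair.
161 pair(s) -> 2 * 161 = 322 classical bits

322


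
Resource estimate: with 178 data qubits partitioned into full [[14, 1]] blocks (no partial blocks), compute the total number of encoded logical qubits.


Each code block uses 14 physical qubits for 1 logical qubit(s).
Number of complete blocks = floor(178 / 14) = 12
Logical qubits = 12 * 1
= 12

12


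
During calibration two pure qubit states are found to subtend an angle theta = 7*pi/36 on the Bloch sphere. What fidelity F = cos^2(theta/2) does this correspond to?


For states separated by angle theta on Bloch sphere:
F = cos^2(theta/2)
theta = 7*pi/36 = 0.6109
theta/2 = 0.3054
cos(theta/2) = 0.9537
F = 0.9096

0.9096


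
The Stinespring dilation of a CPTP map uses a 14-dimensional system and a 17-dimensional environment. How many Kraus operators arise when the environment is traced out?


Tracing out the environment in an orthonormal basis {|i>_E} gives Kraus operators K_i = <i|_E U |0>_E.
Number of Kraus operators = dim(H_env) = d_env
= 17

17


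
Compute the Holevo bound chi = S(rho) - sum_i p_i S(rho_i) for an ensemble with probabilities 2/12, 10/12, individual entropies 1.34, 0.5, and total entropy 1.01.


chi = S(rho) - sum_i p_i * S(rho_i)
Weighted entropy = 2/12 * 1.34 + 10/12 * 0.5
= 0.6400
chi = 1.01 - 0.6400
= 0.3700

0.3700


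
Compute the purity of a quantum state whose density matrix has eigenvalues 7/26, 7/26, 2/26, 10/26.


tr(rho^2) = sum of eigenvalues squared
= (7/26)^2 + (7/26)^2 + (2/26)^2 + (10/26)^2
= (49 + 49 + 4 + 100) / 676
= 202/676
= 0.2988

0.2988


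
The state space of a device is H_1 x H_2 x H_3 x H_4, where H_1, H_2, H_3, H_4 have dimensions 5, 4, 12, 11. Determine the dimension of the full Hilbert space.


dim(H_1 x H_2 x H_3 x H_4) = 5 * 4 * 12 * 11
= 20 * 12 * 11
= 240 * 11
= 2640

2640


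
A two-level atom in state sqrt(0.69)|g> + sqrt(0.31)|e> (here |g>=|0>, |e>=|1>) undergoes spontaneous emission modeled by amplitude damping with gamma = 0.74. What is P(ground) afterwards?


For amplitude damping with parameter gamma on state sqrt(a)|0> + sqrt(b)|1>:
alpha^2 = 0.69, beta^2 = 0.31
P(|0>) = alpha^2 + gamma * beta^2
= 0.69 + 0.74 * 0.31
= 0.69 + 0.2294
= 0.9194

0.9194


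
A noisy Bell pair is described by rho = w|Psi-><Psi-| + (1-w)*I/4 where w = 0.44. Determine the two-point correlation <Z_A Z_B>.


|Psi-> = (|01> - |10>)/sqrt(2)
For the pure Bell state, <Z_A Z_B> = -1 (Bell-state Pauli correlator).
The maximally-mixed part I/4 has tr(I/4 * P tensor P) = 0 for any traceless Pauli P.
So <Z_A Z_B>_rho = w * (-1) + (1 - w) * 0
= 0.44 * (-1)
= -0.4400

-0.4400


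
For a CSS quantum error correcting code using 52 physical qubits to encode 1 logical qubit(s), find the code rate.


Code rate R = k/n
= 1/52
= 0.0192

0.0192


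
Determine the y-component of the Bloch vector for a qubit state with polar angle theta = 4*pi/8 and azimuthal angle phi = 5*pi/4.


theta = 1.5708, phi = 3.9270
r_y = sin(theta)*sin(phi) = 1.0000 * -0.7071
r_y = -0.7071

-0.7071


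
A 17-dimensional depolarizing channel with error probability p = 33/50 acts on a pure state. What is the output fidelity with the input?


F = (1-p) + p/d
= (1 - 0.6600) + 0.6600/17
= 0.3400 + 0.0388
= 0.3788

0.3788


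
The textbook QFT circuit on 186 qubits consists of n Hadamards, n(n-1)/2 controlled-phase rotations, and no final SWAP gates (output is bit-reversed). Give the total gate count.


Hadamard gates: 186
Controlled rotations: n*(n-1)/2 = 186*185/2 = 17205
SWAP gates: 0 (omitted)
Total = 186 + 17205
= 17391

17391


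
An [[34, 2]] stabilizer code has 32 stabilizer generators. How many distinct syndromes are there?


Each stabilizer generator gives a binary (+1 or -1) measurement outcome.
With 32 independent generators:
Total syndromes = 2^32
= 4294967296

4294967296


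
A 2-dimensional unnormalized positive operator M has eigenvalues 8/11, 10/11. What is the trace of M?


tr(M) = sum of eigenvalues
= 8/11 + 10/11
= 18/11
= 1.6364

1.6364


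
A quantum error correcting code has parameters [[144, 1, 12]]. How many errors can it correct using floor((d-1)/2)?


Code parameters: [[144, 1, 12]], distance d = 12.
Number of correctable errors = floor((d-1)/2)
= floor((12 - 1)/2)
= floor(11/2)
= 5

5


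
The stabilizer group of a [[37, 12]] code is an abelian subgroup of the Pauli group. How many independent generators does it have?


For an [[n,k]] stabilizer code:
Number of stabilizer generators = n - k
= 37 - 12
= 25

25


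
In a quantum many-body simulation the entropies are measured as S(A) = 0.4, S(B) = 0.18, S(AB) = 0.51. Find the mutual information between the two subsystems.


I(A:B) = S(A) + S(B) - S(AB)
= 0.4 + 0.18 - 0.51
= 0.0700

0.0700


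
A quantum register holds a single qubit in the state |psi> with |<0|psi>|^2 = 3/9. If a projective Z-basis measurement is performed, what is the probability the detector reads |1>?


|alpha|^2 = 3/9 = 0.3333
|beta|^2 = 1 - 3/9 = 6/9 = 0.6667
P(|1>) = |beta|^2 = 0.6667

0.6667


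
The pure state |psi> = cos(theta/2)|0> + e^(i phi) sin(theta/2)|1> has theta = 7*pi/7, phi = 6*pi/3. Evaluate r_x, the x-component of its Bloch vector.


theta = 3.1416, phi = 6.2832
r_x = sin(theta)*cos(phi) = 0.0000 * 1.0000
r_x = 0.0000

0.0000


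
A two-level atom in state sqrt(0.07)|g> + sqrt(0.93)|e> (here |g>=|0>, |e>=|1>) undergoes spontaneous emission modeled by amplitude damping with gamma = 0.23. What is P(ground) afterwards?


For amplitude damping with parameter gamma on state sqrt(a)|0> + sqrt(b)|1>:
alpha^2 = 0.07, beta^2 = 0.93
P(|0>) = alpha^2 + gamma * beta^2
= 0.07 + 0.23 * 0.93
= 0.07 + 0.2139
= 0.2839

0.2839


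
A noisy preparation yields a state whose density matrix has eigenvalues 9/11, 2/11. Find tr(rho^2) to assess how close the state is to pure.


tr(rho^2) = sum of eigenvalues squared
= (9/11)^2 + (2/11)^2
= (81 + 4) / 121
= 85/121
= 0.7025

0.7025


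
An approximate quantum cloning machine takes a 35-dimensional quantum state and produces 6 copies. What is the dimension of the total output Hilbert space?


Output space = H^(tensor 6) where dim(H) = 35
dim = 35^6
= 1225 (after 2 factors)
= 42875 (after 3 factors)
= 1500625 (after 4 factors)
= 52521875 (after 5 factors)
= 1838265625 (after 6 factors)
= 1838265625

1838265625


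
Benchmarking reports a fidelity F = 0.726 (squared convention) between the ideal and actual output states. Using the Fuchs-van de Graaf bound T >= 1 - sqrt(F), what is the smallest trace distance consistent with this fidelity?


Fuchs-van de Graaf (squared-fidelity convention): 1 - sqrt(F) <= T <= sqrt(1 - F).
Lower bound: T >= 1 - sqrt(F)
sqrt(F) = sqrt(0.726) = 0.8521
T >= 1 - 0.8521
T >= 0.1479

0.1479


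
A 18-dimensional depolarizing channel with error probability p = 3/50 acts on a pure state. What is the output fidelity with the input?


F = (1-p) + p/d
= (1 - 0.0600) + 0.0600/18
= 0.9400 + 0.0033
= 0.9433

0.9433


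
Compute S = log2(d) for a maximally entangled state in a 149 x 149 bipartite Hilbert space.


For a maximally entangled state in d x d:
S = log2(d) = log2(149)
= 7.2192

7.2192


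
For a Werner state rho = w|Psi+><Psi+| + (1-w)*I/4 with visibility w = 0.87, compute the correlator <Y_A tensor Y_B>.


|Psi+> = (|01> + |10>)/sqrt(2)
For the pure Bell state, <Y_A Y_B> = +1 (Bell-state Pauli correlator).
The maximally-mixed part I/4 has tr(I/4 * P tensor P) = 0 for any traceless Pauli P.
So <Y_A Y_B>_rho = w * (+1) + (1 - w) * 0
= 0.87 * (+1)
= 0.8700

0.8700


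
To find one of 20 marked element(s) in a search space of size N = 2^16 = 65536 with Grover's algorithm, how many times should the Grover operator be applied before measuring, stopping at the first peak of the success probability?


After j Grover iterations the success probability is P(j) = sin^2((2j+1)*theta), where sin(theta) = sqrt(k/N).
N = 2^16 = 65536, k = 20
sin(theta) = sqrt(k/N) = 0.01746928107
theta = arcsin(sqrt(k/N)) = 0.01747016973 rad
P(j) reaches its first maximum when (2j+1)*theta is as close as possible to pi/2, i.e. j = round(pi/(4*theta) - 1/2).
pi/(4*theta) - 1/2 = 44.4565
(For comparison, the common estimate pi/4 * sqrt(N/k) = 44.9588; the exact maximiser is used here.)
Optimal iterations = 44

44


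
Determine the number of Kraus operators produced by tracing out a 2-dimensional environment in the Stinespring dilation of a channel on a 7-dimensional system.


Tracing out the environment in an orthonormal basis {|i>_E} gives Kraus operators K_i = <i|_E U |0>_E.
Number of Kraus operators = dim(H_env) = d_env
= 2

2


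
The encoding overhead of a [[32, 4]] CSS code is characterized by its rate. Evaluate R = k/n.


Code rate R = k/n
= 4/32
= 0.1250

0.1250


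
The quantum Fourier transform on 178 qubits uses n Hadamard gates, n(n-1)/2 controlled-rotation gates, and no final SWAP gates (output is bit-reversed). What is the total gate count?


Hadamard gates: 178
Controlled rotations: n*(n-1)/2 = 178*177/2 = 15753
SWAP gates: 0 (omitted)
Total = 178 + 15753
= 15931

15931


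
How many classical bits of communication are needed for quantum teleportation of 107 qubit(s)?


Quantum teleportation requires 2 classical bits per qubit teleported.
107 qubit(s) -> 2 * 107 = 214 classical bits

214


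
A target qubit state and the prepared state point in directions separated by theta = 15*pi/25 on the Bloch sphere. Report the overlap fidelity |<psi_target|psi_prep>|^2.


For states separated by angle theta on Bloch sphere:
F = cos^2(theta/2)
theta = 15*pi/25 = 1.8850
theta/2 = 0.9425
cos(theta/2) = 0.5878
F = 0.3455

0.3455


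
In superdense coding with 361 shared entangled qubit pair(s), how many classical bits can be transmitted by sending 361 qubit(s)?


Superdense coding allows 2 classical bits per shared entangled pair.
361 pair(s) -> 2 * 361 = 722 classical bits

722


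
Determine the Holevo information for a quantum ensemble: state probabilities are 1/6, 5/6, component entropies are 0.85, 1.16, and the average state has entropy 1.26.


chi = S(rho) - sum_i p_i * S(rho_i)
Weighted entropy = 1/6 * 0.85 + 5/6 * 1.16
= 1.1083
chi = 1.26 - 1.1083
= 0.1517

0.1517


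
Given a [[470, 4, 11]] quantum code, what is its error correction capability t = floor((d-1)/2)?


Code parameters: [[470, 4, 11]], distance d = 11.
Number of correctable errors = floor((d-1)/2)
= floor((11 - 1)/2)
= floor(10/2)
= 5

5


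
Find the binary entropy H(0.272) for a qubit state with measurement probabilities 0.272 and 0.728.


S = -p*log2(p) - (1-p)*log2(1-p)
p = 0.2720, 1-p = 0.7280
= -0.2720 * log2(0.2720) - 0.7280 * log2(0.7280)
= -(-0.5109) - (-0.3334)
= 0.8443

0.8443


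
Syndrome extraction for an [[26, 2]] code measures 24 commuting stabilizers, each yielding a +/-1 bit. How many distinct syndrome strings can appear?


Each stabilizer generator gives a binary (+1 or -1) measurement outcome.
With 24 independent generators:
Total syndromes = 2^24
= 16777216

16777216


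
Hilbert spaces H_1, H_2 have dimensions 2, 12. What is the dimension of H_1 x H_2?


dim(H_1 x H_2) = 2 * 12
= 24

24


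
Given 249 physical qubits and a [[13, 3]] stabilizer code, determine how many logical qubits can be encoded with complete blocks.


Each code block uses 13 physical qubits for 3 logical qubit(s).
Number of complete blocks = floor(249 / 13) = 19
Logical qubits = 19 * 3
= 57

57


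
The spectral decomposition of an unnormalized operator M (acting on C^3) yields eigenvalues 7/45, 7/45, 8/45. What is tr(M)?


tr(M) = sum of eigenvalues
= 7/45 + 7/45 + 8/45
= 22/45
= 0.4889

0.4889


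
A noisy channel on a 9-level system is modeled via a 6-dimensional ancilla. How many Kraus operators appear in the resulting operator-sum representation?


Tracing out the environment in an orthonormal basis {|i>_E} gives Kraus operators K_i = <i|_E U |0>_E.
Number of Kraus operators = dim(H_env) = d_env
= 6

6


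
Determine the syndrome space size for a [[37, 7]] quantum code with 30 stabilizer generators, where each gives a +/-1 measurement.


Each stabilizer generator gives a binary (+1 or -1) measurement outcome.
With 30 independent generators:
Total syndromes = 2^30
= 1073741824

1073741824


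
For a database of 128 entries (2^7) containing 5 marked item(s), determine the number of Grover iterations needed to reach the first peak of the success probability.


After j Grover iterations the success probability is P(j) = sin^2((2j+1)*theta), where sin(theta) = sqrt(k/N).
N = 2^7 = 128, k = 5
sin(theta) = sqrt(k/N) = 0.1976423538
theta = arcsin(sqrt(k/N)) = 0.1989522465 rad
P(j) reaches its first maximum when (2j+1)*theta is as close as possible to pi/2, i.e. j = round(pi/(4*theta) - 1/2).
pi/(4*theta) - 1/2 = 3.4477
(For comparison, the common estimate pi/4 * sqrt(N/k) = 3.9738; the exact maximiser is used here.)
Optimal iterations = 3

3


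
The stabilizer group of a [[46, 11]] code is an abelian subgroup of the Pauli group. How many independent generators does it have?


For an [[n,k]] stabilizer code:
Number of stabilizer generators = n - k
= 46 - 11
= 35

35


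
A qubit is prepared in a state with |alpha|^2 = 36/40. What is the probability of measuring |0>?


|alpha|^2 = 36/40 = 0.9000
|beta|^2 = 1 - 36/40 = 4/40 = 0.1000
P(|0>) = |alpha|^2 = 0.9000

0.9000


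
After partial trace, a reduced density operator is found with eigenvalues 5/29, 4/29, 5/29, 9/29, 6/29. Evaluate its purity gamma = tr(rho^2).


tr(rho^2) = sum of eigenvalues squared
= (5/29)^2 + (4/29)^2 + (5/29)^2 + (9/29)^2 + (6/29)^2
= (25 + 16 + 25 + 81 + 36) / 841
= 183/841
= 0.2176

0.2176


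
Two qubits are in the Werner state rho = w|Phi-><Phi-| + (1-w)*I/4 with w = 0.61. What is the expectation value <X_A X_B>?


|Phi-> = (|00> - |11>)/sqrt(2)
For the pure Bell state, <X_A X_B> = -1 (Bell-state Pauli correlator).
The maximally-mixed part I/4 has tr(I/4 * P tensor P) = 0 for any traceless Pauli P.
So <X_A X_B>_rho = w * (-1) + (1 - w) * 0
= 0.61 * (-1)
= -0.6100

-0.6100


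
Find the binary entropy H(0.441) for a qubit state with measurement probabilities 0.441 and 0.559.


S = -p*log2(p) - (1-p)*log2(1-p)
p = 0.4410, 1-p = 0.5590
= -0.4410 * log2(0.4410) - 0.5590 * log2(0.5590)
= -(-0.5209) - (-0.4690)
= 0.9899

0.9899


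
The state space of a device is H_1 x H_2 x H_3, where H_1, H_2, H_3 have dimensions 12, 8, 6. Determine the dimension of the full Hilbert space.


dim(H_1 x H_2 x H_3) = 12 * 8 * 6
= 96 * 6
= 576

576


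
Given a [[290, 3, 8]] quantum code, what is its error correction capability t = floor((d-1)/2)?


Code parameters: [[290, 3, 8]], distance d = 8.
Number of correctable errors = floor((d-1)/2)
= floor((8 - 1)/2)
= floor(7/2)
= 3

3


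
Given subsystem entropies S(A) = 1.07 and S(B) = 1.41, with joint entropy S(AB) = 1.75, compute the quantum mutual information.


I(A:B) = S(A) + S(B) - S(AB)
= 1.07 + 1.41 - 1.75
= 0.7300

0.7300


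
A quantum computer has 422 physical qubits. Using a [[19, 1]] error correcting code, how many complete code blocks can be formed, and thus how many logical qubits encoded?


Each code block uses 19 physical qubits for 1 logical qubit(s).
Number of complete blocks = floor(422 / 19) = 22
Logical qubits = 22 * 1
= 22

22


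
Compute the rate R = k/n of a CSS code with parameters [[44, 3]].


Code rate R = k/n
= 3/44
= 0.0682

0.0682


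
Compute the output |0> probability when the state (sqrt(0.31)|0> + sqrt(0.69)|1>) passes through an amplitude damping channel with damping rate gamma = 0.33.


For amplitude damping with parameter gamma on state sqrt(a)|0> + sqrt(b)|1>:
alpha^2 = 0.31, beta^2 = 0.69
P(|0>) = alpha^2 + gamma * beta^2
= 0.31 + 0.33 * 0.69
= 0.31 + 0.2277
= 0.5377

0.5377


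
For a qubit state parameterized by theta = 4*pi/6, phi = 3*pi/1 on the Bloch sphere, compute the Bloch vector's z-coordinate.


theta = 2.0944, phi = 9.4248
r_z = cos(theta) = -0.5000

-0.5000


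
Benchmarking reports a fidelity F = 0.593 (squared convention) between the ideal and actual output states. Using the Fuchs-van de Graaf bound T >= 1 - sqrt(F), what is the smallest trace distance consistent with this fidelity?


Fuchs-van de Graaf (squared-fidelity convention): 1 - sqrt(F) <= T <= sqrt(1 - F).
Lower bound: T >= 1 - sqrt(F)
sqrt(F) = sqrt(0.593) = 0.7701
T >= 1 - 0.7701
T >= 0.2299

0.2299


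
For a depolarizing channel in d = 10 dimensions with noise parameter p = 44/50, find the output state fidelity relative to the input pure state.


F = (1-p) + p/d
= (1 - 0.8800) + 0.8800/10
= 0.1200 + 0.0880
= 0.2080

0.2080


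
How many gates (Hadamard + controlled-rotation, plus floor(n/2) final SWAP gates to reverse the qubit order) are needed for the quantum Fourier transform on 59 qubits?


Hadamard gates: 59
Controlled rotations: n*(n-1)/2 = 59*58/2 = 1711
SWAP gates: floor(n/2) = floor(59/2) = 29
Total = 59 + 1711 + 29
= 1799

1799


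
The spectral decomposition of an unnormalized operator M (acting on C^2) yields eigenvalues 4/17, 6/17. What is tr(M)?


tr(M) = sum of eigenvalues
= 4/17 + 6/17
= 10/17
= 0.5882

0.5882


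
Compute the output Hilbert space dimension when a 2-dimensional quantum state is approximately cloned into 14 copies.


Output space = H^(tensor 14) where dim(H) = 2
dim = 2^14
= 4 (after 2 factors)
= 8 (after 3 factors)
= 16 (after 4 factors)
= 32 (after 5 factors)
= 64 (after 6 factors)
= 128 (after 7 factors)
= 256 (after 8 factors)
= 512 (after 9 factors)
= 1024 (after 10 factors)
= 2048 (after 11 factors)
= 4096 (after 12 factors)
= 8192 (after 13 factors)
= 16384 (after 14 factors)
= 16384

16384


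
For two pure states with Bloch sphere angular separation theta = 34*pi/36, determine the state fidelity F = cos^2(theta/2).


For states separated by angle theta on Bloch sphere:
F = cos^2(theta/2)
theta = 34*pi/36 = 2.9671
theta/2 = 1.4835
cos(theta/2) = 0.0872
F = 0.0076

0.0076


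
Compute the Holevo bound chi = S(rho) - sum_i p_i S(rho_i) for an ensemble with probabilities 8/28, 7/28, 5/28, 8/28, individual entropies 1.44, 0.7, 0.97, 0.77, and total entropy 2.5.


chi = S(rho) - sum_i p_i * S(rho_i)
Weighted entropy = 8/28 * 1.44 + 7/28 * 0.7 + 5/28 * 0.97 + 8/28 * 0.77
= 0.9796
chi = 2.5 - 0.9796
= 1.5204

1.5204


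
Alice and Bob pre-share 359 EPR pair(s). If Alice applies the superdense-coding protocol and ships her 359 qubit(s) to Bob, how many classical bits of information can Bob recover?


Superdense coding allows 2 classical bits per shared entangled pair.
359 pair(s) -> 2 * 359 = 718 classical bits

718


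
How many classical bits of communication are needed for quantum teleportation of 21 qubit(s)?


Quantum teleportation requires 2 classical bits per qubit teleported.
21 qubit(s) -> 2 * 21 = 42 classical bits

42


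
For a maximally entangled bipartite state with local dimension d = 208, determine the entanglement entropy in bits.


For a maximally entangled state in d x d:
S = log2(d) = log2(208)
= 7.7004

7.7004


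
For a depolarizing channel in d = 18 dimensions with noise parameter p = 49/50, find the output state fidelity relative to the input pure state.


F = (1-p) + p/d
= (1 - 0.9800) + 0.9800/18
= 0.0200 + 0.0544
= 0.0744

0.0744


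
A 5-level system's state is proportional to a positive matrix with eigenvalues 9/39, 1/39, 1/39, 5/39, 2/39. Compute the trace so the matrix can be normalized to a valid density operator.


tr(M) = sum of eigenvalues
= 9/39 + 1/39 + 1/39 + 5/39 + 2/39
= 18/39
= 0.4615

0.4615


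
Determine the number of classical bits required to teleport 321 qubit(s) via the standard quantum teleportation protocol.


Quantum teleportation requires 2 classical bits per qubit teleported.
321 qubit(s) -> 2 * 321 = 642 classical bits

642


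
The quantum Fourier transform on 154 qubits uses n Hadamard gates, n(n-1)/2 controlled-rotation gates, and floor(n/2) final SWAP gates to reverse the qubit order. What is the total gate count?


Hadamard gates: 154
Controlled rotations: n*(n-1)/2 = 154*153/2 = 11781
SWAP gates: floor(n/2) = floor(154/2) = 77
Total = 154 + 11781 + 77
= 12012

12012


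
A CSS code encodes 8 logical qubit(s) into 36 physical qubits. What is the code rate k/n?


Code rate R = k/n
= 8/36
= 0.2222

0.2222


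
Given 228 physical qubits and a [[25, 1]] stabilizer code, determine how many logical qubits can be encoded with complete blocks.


Each code block uses 25 physical qubits for 1 logical qubit(s).
Number of complete blocks = floor(228 / 25) = 9
Logical qubits = 9 * 1
= 9

9


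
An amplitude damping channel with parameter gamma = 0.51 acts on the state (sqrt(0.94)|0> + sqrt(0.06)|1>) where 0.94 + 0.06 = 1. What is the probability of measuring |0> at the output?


For amplitude damping with parameter gamma on state sqrt(a)|0> + sqrt(b)|1>:
alpha^2 = 0.94, beta^2 = 0.06
P(|0>) = alpha^2 + gamma * beta^2
= 0.94 + 0.51 * 0.06
= 0.94 + 0.0306
= 0.9706

0.9706


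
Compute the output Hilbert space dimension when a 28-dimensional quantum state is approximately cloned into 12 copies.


Output space = H^(tensor 12) where dim(H) = 28
dim = 28^12
= 784 (after 2 factors)
= 21952 (after 3 factors)
= 614656 (after 4 factors)
= 17210368 (after 5 factors)
= 481890304 (after 6 factors)
= 13492928512 (after 7 factors)
= 377801998336 (after 8 factors)
= 10578455953408 (after 9 factors)
= 296196766695424 (after 10 factors)
= 8293509467471872 (after 11 factors)
= 232218265089212416 (after 12 factors)
= 232218265089212416

232218265089212416


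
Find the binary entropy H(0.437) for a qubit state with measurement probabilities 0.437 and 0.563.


S = -p*log2(p) - (1-p)*log2(1-p)
p = 0.4370, 1-p = 0.5630
= -0.4370 * log2(0.4370) - 0.5630 * log2(0.5630)
= -(-0.5219) - (-0.4666)
= 0.9885

0.9885


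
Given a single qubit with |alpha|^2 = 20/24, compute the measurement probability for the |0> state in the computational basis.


|alpha|^2 = 20/24 = 0.8333
|beta|^2 = 1 - 20/24 = 4/24 = 0.1667
P(|0>) = |alpha|^2 = 0.8333

0.8333


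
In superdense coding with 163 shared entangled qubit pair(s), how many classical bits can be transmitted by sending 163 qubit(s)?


Superdense coding allows 2 classical bits per shared entangled pair.
163 pair(s) -> 2 * 163 = 326 classical bits

326


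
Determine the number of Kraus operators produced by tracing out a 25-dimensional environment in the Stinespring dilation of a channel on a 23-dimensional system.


Tracing out the environment in an orthonormal basis {|i>_E} gives Kraus operators K_i = <i|_E U |0>_E.
Number of Kraus operators = dim(H_env) = d_env
= 25

25


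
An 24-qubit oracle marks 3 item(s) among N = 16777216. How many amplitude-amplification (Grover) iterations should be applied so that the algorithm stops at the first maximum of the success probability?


After j Grover iterations the success probability is P(j) = sin^2((2j+1)*theta), where sin(theta) = sqrt(k/N).
N = 2^24 = 16777216, k = 3
sin(theta) = sqrt(k/N) = 0.0004228639667
theta = arcsin(sqrt(k/N)) = 0.0004228639793 rad
P(j) reaches its first maximum when (2j+1)*theta is as close as possible to pi/2, i.e. j = round(pi/(4*theta) - 1/2).
pi/(4*theta) - 1/2 = 1856.8305
(For comparison, the common estimate pi/4 * sqrt(N/k) = 1857.3305; the exact maximiser is used here.)
Optimal iterations = 1857

1857


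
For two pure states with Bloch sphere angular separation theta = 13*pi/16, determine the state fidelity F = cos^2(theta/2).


For states separated by angle theta on Bloch sphere:
F = cos^2(theta/2)
theta = 13*pi/16 = 2.5525
theta/2 = 1.2763
cos(theta/2) = 0.2903
F = 0.0843

0.0843


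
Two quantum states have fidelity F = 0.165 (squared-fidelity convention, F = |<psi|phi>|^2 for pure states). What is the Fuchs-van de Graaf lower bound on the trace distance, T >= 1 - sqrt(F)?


Fuchs-van de Graaf (squared-fidelity convention): 1 - sqrt(F) <= T <= sqrt(1 - F).
Lower bound: T >= 1 - sqrt(F)
sqrt(F) = sqrt(0.165) = 0.4062
T >= 1 - 0.4062
T >= 0.5938

0.5938


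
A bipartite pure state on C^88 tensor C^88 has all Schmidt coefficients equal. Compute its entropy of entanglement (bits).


For a maximally entangled state in d x d:
S = log2(d) = log2(88)
= 6.4594

6.4594


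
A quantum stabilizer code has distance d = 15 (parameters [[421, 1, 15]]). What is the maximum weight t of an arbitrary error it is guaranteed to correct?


Code parameters: [[421, 1, 15]], distance d = 15.
Number of correctable errors = floor((d-1)/2)
= floor((15 - 1)/2)
= floor(14/2)
= 7

7


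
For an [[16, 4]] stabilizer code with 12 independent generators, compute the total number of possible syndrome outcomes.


Each stabilizer generator gives a binary (+1 or -1) measurement outcome.
With 12 independent generators:
Total syndromes = 2^12
= 4096

4096


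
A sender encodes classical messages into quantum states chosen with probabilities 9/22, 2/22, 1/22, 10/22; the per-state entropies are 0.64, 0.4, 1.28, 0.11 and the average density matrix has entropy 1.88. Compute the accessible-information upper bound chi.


chi = S(rho) - sum_i p_i * S(rho_i)
Weighted entropy = 9/22 * 0.64 + 2/22 * 0.4 + 1/22 * 1.28 + 10/22 * 0.11
= 0.4064
chi = 1.88 - 0.4064
= 1.4736

1.4736


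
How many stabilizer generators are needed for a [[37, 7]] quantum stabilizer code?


For an [[n,k]] stabilizer code:
Number of stabilizer generators = n - k
= 37 - 7
= 30

30


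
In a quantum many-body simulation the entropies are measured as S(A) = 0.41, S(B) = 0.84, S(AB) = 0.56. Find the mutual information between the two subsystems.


I(A:B) = S(A) + S(B) - S(AB)
= 0.41 + 0.84 - 0.56
= 0.6900

0.6900


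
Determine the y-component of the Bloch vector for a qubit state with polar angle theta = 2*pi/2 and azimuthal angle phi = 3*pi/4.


theta = 3.1416, phi = 2.3562
r_y = sin(theta)*sin(phi) = 0.0000 * 0.7071
r_y = 0.0000

0.0000


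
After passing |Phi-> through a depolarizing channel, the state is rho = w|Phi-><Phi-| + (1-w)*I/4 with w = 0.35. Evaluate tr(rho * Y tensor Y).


|Phi-> = (|00> - |11>)/sqrt(2)
For the pure Bell state, <Y_A Y_B> = +1 (Bell-state Pauli correlator).
The maximally-mixed part I/4 has tr(I/4 * P tensor P) = 0 for any traceless Pauli P.
So <Y_A Y_B>_rho = w * (+1) + (1 - w) * 0
= 0.35 * (+1)
= 0.3500

0.3500


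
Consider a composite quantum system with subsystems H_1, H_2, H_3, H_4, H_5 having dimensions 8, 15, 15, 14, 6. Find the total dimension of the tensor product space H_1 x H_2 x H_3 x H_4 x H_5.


dim(H_1 x H_2 x H_3 x H_4 x H_5) = 8 * 15 * 15 * 14 * 6
= 120 * 15 * 14 * 6
= 1800 * 14 * 6
= 25200 * 6
= 151200

151200


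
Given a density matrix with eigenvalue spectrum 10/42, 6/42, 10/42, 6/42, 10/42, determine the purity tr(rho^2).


tr(rho^2) = sum of eigenvalues squared
= (10/42)^2 + (6/42)^2 + (10/42)^2 + (6/42)^2 + (10/42)^2
= (100 + 36 + 100 + 36 + 100) / 1764
= 372/1764
= 0.2109

0.2109


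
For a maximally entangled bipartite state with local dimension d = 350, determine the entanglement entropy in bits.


For a maximally entangled state in d x d:
S = log2(d) = log2(350)
= 8.4512

8.4512


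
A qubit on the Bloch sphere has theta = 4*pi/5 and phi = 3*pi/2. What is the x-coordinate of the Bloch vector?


theta = 2.5133, phi = 4.7124
r_x = sin(theta)*cos(phi) = 0.5878 * 0.0000
r_x = 0.0000

0.0000


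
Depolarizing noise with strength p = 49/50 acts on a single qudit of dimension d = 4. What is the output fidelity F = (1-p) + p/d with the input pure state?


F = (1-p) + p/d
= (1 - 0.9800) + 0.9800/4
= 0.0200 + 0.2450
= 0.2650

0.2650


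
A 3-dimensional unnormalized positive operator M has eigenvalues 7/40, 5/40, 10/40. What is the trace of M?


tr(M) = sum of eigenvalues
= 7/40 + 5/40 + 10/40
= 22/40
= 0.5500

0.5500


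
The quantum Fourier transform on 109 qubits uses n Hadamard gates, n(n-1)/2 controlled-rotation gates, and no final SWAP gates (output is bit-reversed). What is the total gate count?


Hadamard gates: 109
Controlled rotations: n*(n-1)/2 = 109*108/2 = 5886
SWAP gates: 0 (omitted)
Total = 109 + 5886
= 5995

5995


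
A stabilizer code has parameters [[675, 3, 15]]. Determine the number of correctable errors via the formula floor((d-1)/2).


Code parameters: [[675, 3, 15]], distance d = 15.
Number of correctable errors = floor((d-1)/2)
= floor((15 - 1)/2)
= floor(14/2)
= 7

7


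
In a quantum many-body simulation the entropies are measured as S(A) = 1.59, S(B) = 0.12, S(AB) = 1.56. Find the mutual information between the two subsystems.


I(A:B) = S(A) + S(B) - S(AB)
= 1.59 + 0.12 - 1.56
= 0.1500

0.1500


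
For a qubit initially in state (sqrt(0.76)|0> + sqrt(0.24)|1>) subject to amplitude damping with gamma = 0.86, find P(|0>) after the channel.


For amplitude damping with parameter gamma on state sqrt(a)|0> + sqrt(b)|1>:
alpha^2 = 0.76, beta^2 = 0.24
P(|0>) = alpha^2 + gamma * beta^2
= 0.76 + 0.86 * 0.24
= 0.76 + 0.2064
= 0.9664

0.9664


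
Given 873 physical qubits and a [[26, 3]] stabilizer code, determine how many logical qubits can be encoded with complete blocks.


Each code block uses 26 physical qubits for 3 logical qubit(s).
Number of complete blocks = floor(873 / 26) = 33
Logical qubits = 33 * 3
= 99

99


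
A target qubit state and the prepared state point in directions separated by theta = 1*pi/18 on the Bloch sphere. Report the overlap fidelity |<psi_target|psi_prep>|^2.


For states separated by angle theta on Bloch sphere:
F = cos^2(theta/2)
theta = 1*pi/18 = 0.1745
theta/2 = 0.0873
cos(theta/2) = 0.9962
F = 0.9924

0.9924


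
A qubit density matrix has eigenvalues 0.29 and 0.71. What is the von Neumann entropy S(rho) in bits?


S = -p*log2(p) - (1-p)*log2(1-p)
p = 0.2900, 1-p = 0.7100
= -0.2900 * log2(0.2900) - 0.7100 * log2(0.7100)
= -(-0.5179) - (-0.3508)
= 0.8687

0.8687


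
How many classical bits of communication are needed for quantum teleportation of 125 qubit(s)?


Quantum teleportation requires 2 classical bits per qubit teleported.
125 qubit(s) -> 2 * 125 = 250 classical bits

250


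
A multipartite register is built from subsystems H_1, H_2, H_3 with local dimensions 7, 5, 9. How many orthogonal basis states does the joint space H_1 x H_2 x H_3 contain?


dim(H_1 x H_2 x H_3) = 7 * 5 * 9
= 35 * 9
= 315

315


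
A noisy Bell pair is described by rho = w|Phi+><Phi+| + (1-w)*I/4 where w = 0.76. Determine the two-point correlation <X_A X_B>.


|Phi+> = (|00> + |11>)/sqrt(2)
For the pure Bell state, <X_A X_B> = +1 (Bell-state Pauli correlator).
The maximally-mixed part I/4 has tr(I/4 * P tensor P) = 0 for any traceless Pauli P.
So <X_A X_B>_rho = w * (+1) + (1 - w) * 0
= 0.76 * (+1)
= 0.7600

0.7600


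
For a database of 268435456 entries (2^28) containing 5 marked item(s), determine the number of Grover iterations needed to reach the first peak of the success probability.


After j Grover iterations the success probability is P(j) = sin^2((2j+1)*theta), where sin(theta) = sqrt(k/N).
N = 2^28 = 268435456, k = 5
sin(theta) = sqrt(k/N) = 0.0001364787584
theta = arcsin(sqrt(k/N)) = 0.0001364787588 rad
P(j) reaches its first maximum when (2j+1)*theta is as close as possible to pi/2, i.e. j = round(pi/(4*theta) - 1/2).
pi/(4*theta) - 1/2 = 5754.2282
(For comparison, the common estimate pi/4 * sqrt(N/k) = 5754.7282; the exact maximiser is used here.)
Optimal iterations = 5754

5754


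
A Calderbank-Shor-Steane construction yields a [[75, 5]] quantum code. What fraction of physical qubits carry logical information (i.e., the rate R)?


Code rate R = k/n
= 5/75
= 0.0667

0.0667


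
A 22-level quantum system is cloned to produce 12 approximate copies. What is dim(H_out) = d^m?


Output space = H^(tensor 12) where dim(H) = 22
dim = 22^12
= 484 (after 2 factors)
= 10648 (after 3 factors)
= 234256 (after 4 factors)
= 5153632 (after 5 factors)
= 113379904 (after 6 factors)
= 2494357888 (after 7 factors)
= 54875873536 (after 8 factors)
= 1207269217792 (after 9 factors)
= 26559922791424 (after 10 factors)
= 584318301411328 (after 11 factors)
= 12855002631049216 (after 12 factors)
= 12855002631049216

12855002631049216
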